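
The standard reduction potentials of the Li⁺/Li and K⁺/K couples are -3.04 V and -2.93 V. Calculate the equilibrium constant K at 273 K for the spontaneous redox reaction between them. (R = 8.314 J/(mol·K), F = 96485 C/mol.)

E°_cell = -2.93 − (-3.04) = 0.11 V, with n = 1 electron transferred.
At equilibrium E = 0, so the Nernst equation gives ln K = nFE°/RT = (1)(96485)(0.11)/((8.314)(273)) = 4.68.
K = e^4.68 = 110.

110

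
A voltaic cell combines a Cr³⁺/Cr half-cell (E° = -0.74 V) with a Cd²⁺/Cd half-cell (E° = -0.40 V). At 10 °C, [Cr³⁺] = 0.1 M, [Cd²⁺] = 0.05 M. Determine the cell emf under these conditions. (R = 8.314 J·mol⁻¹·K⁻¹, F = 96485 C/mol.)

The Cd²⁺/Cd couple has the higher reduction potential and acts as the cathode, so E°_cell = -0.40 − (-0.74) = 0.34 V.
Balancing electrons gives n = 6; the reaction quotient is Q = [Cr³⁺]^2/[Cd²⁺]^3 = 80.0.
E = E° − (RT/nF) ln Q = 0.34 − (8.314×283)/(6×96485) × (4.382) = 0.340 − 0.018 = 0.322 V.

0.322 V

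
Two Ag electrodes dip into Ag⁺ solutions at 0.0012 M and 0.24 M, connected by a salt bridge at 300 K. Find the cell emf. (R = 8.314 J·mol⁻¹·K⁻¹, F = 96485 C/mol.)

0.14 V

Both half-cells are Ag⁺/Ag, so E°_cell = 0. The concentrated side is the cathode; the cell reaction moves Ag⁺ from high to low concentration with n = 1.
Q = [Ag⁺]_dilute/[Ag⁺]_conc = 0.0012/0.24 = 0.00500.
E = 0 − (RT/nF) ln Q = −((8.314×300)/(1×96485))(-5.298) = 0.1370 V.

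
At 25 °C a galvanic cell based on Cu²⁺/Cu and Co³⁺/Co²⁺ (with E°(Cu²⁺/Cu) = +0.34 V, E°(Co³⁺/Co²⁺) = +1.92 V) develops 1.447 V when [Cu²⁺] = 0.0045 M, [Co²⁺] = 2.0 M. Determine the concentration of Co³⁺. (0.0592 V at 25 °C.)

7.6 × 10^-4 M

From the Nernst equation, log Q = n(E° − E)/0.0592 = 2(1.58 − 1.447)/0.0592 = 4.493, so Q = 3.11 × 10^4.
With Q = [Cu²⁺]·[Co²⁺]^2/[Co³⁺]^2 and the known concentrations, [Co³⁺]^2 in the denominator gives [Co³⁺] = 7.6 × 10^-4 M.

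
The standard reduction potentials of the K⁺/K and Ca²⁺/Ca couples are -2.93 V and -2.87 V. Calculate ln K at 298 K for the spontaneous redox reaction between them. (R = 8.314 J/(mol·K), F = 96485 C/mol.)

ln K = 4.7

E°_cell = -2.87 − (-2.93) = 0.06 V, with n = 2 electrons transferred.
At equilibrium E = 0, so the Nernst equation gives ln K = nFE°/RT = (2)(96485)(0.06)/((8.314)(298)) = 4.67.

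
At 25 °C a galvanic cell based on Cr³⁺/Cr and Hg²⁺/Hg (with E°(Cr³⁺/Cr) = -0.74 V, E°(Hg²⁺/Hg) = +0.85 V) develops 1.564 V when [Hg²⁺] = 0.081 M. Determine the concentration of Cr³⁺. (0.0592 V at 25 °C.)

From the Nernst equation, log Q = n(E° − E)/0.0592 = 6(1.59 − 1.564)/0.0592 = 2.635, so Q = 432.
With Q = [Cr³⁺]^2/[Hg²⁺]^3 and the known concentrations, [Cr³⁺]^2 in the numerator gives [Cr³⁺] = 0.48 M.

0.48 M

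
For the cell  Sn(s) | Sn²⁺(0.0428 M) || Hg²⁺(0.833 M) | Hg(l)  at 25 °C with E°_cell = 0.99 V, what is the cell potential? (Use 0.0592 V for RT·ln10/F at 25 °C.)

Balancing electrons gives n = 2; the reaction quotient is Q = [Sn²⁺]/[Hg²⁺] = 0.0514.
At 25 °C, E = E° − (0.0592/n) log Q = 0.99 − (0.0592/2)(-1.289) = 0.990 + 0.038 = 1.028 V.

1.03 V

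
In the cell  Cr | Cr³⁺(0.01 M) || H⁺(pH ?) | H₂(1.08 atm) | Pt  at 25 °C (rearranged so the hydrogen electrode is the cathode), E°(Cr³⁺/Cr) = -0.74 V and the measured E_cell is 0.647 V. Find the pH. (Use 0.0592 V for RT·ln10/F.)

pH = 2.22

E°_cell = 0.74 V and n = 6.
log Q = n(E° − E)/0.0592 = 6×(0.74 − 0.647)/0.0592 = 9.426.
With Q = [Cr³⁺]^2·P(H₂)^3 / [H⁺]^6, solving for [H⁺] gives log[H⁺] = -2.221, so pH = 2.22.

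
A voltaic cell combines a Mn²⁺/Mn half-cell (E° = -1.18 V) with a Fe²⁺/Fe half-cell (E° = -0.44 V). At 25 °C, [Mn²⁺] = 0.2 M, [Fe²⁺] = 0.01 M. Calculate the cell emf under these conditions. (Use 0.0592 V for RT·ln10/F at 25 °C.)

0.701 V

The Fe²⁺/Fe couple has the higher reduction potential and acts as the cathode, so E°_cell = -0.44 − (-1.18) = 0.74 V.
Balancing electrons gives n = 2; the reaction quotient is Q = [Mn²⁺]/[Fe²⁺] = 20.0.
At 25 °C, E = E° − (0.0592/n) log Q = 0.74 − (0.0592/2)(1.301) = 0.740 − 0.039 = 0.701 V.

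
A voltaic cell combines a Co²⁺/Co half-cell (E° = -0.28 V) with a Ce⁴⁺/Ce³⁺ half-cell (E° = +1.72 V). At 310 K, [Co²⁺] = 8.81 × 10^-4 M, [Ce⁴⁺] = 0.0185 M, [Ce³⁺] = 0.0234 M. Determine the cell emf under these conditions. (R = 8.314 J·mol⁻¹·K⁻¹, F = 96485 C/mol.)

2.09 V

The Ce⁴⁺/Ce³⁺ couple has the higher reduction potential and acts as the cathode, so E°_cell = +1.72 − (-0.28) = 2.00 V.
Balancing electrons gives n = 2; the reaction quotient is Q = [Co²⁺]·[Ce³⁺]^2/[Ce⁴⁺]^2 = 0.00141.
E = E° − (RT/nF) ln Q = 2.00 − (8.314×310)/(2×96485) × (-6.565) = 2.000 + 0.088 = 2.088 V.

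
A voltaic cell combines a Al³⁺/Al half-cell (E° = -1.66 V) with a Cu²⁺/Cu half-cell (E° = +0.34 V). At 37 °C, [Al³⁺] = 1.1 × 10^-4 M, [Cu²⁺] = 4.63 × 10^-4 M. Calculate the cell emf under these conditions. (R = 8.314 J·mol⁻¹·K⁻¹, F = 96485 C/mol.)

1.98 V

The Cu²⁺/Cu couple has the higher reduction potential and acts as the cathode, so E°_cell = +0.34 − (-1.66) = 2.00 V.
Balancing electrons gives n = 6; the reaction quotient is Q = [Al³⁺]^2/[Cu²⁺]^3 = 122.
E = E° − (RT/nF) ln Q = 2.00 − (8.314×310)/(6×96485) × (4.803) = 2.000 − 0.021 = 1.979 V.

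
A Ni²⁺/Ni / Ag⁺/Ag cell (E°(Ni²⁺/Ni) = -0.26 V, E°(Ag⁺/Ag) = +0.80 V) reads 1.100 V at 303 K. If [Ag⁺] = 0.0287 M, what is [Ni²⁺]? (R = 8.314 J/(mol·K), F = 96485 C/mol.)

3.8 × 10^-5 M

From the Nernst equation, ln Q = nF(E° − E)/RT = 2×96485×(1.06 − 1.100)/(8.314×303) = -3.064, so Q = 0.0467.
With Q = [Ni²⁺]/[Ag⁺]^2 and the known concentrations, [Ni²⁺] in the numerator gives [Ni²⁺] = 3.8 × 10^-5 M.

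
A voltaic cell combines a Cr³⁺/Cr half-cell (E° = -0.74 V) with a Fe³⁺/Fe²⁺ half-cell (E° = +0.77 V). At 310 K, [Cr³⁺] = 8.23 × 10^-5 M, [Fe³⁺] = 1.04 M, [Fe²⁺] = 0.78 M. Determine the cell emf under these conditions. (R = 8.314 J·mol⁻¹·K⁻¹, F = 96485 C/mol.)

The Fe³⁺/Fe²⁺ couple has the higher reduction potential and acts as the cathode, so E°_cell = +0.77 − (-0.74) = 1.51 V.
Balancing electrons gives n = 3; the reaction quotient is Q = [Cr³⁺]·[Fe²⁺]^3/[Fe³⁺]^3 = 3.47 × 10^-5.
E = E° − (RT/nF) ln Q = 1.51 − (8.314×310)/(3×96485) × (-10.268) = 1.510 + 0.091 = 1.601 V.

1.60 V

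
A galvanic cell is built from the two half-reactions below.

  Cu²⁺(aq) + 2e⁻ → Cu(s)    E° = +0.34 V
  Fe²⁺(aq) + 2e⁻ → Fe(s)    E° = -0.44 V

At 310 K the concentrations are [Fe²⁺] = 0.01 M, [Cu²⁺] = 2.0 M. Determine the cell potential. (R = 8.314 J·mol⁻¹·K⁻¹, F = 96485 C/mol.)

0.851 V

The Cu²⁺/Cu couple has the higher reduction potential and acts as the cathode, so E°_cell = +0.34 − (-0.44) = 0.78 V.
Balancing electrons gives n = 2; the reaction quotient is Q = [Fe²⁺]/[Cu²⁺] = 0.00500.
E = E° − (RT/nF) ln Q = 0.78 − (8.314×310)/(2×96485) × (-5.298) = 0.780 + 0.071 = 0.851 V.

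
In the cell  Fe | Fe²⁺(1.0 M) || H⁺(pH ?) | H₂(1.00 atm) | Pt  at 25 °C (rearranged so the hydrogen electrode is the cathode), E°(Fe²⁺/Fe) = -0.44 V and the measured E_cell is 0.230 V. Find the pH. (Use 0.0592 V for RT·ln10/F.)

E°_cell = 0.44 V and n = 2.
log Q = n(E° − E)/0.0592 = 2×(0.44 − 0.230)/0.0592 = 7.095.
With Q = [Fe²⁺]·P(H₂) / [H⁺]^2, solving for [H⁺] gives log[H⁺] = -3.547, so pH = 3.55.

pH = 3.55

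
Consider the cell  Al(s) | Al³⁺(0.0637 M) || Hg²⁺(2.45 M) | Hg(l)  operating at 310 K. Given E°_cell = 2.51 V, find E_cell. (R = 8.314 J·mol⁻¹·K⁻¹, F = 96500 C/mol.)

Balancing electrons gives n = 6; the reaction quotient is Q = [Al³⁺]^2/[Hg²⁺]^3 = 2.76 × 10^-4.
E = E° − (RT/nF) ln Q = 2.51 − (8.314×310)/(6×96500) × (-8.195) = 2.510 + 0.036 = 2.546 V.

2.55 V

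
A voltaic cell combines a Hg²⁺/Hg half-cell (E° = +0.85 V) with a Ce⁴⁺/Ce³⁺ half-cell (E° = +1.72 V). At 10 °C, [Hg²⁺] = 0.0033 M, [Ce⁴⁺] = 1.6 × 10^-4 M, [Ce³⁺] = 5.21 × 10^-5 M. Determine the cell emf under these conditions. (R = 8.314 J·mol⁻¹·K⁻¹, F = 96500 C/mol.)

0.967 V

The Ce⁴⁺/Ce³⁺ couple has the higher reduction potential and acts as the cathode, so E°_cell = +1.72 − (+0.85) = 0.87 V.
Balancing electrons gives n = 2; the reaction quotient is Q = [Hg²⁺]·[Ce³⁺]^2/[Ce⁴⁺]^2 = 3.5 × 10^-4.
E = E° − (RT/nF) ln Q = 0.87 − (8.314×283)/(2×96500) × (-7.958) = 0.870 + 0.097 = 0.967 V.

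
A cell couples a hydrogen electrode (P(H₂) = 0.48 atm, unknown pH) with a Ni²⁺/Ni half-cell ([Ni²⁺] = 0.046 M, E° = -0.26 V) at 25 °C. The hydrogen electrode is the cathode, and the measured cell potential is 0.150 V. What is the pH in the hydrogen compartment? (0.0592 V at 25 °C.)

E°_cell = 0.26 V and n = 2.
log Q = n(E° − E)/0.0592 = 2×(0.26 − 0.150)/0.0592 = 3.716.
With Q = [Ni²⁺]·P(H₂) / [H⁺]^2, solving for [H⁺] gives log[H⁺] = -2.686, so pH = 2.69.

pH = 2.69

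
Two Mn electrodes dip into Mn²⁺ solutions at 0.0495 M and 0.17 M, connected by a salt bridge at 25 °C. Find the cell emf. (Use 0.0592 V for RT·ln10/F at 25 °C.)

0.016 V

Both half-cells are Mn²⁺/Mn, so E°_cell = 0. The concentrated side is the cathode; the cell reaction moves Mn²⁺ from high to low concentration with n = 2.
Q = [Mn²⁺]_dilute/[Mn²⁺]_conc = 0.0495/0.17 = 0.291.
E = 0 − (0.0592/2) log Q = −(0.0592/2)(-0.536) = 0.0159 V.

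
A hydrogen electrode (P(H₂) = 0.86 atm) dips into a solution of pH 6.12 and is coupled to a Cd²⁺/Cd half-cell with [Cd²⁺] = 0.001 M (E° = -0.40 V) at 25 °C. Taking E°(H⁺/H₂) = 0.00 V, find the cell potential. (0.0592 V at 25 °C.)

The hydrogen couple is the cathode, so E°_cell = 0.40 V; n = 2.
[H⁺] = 10^(−6.12) = 7.6 × 10^-7 M, and Q = [Cd²⁺]·P(H₂) / [H⁺]^2 = 1.49 × 10^9.
E = E° − (0.0592/2) log Q = 0.40 − (0.0592/2)(9.174) = 0.128 V.

0.13 V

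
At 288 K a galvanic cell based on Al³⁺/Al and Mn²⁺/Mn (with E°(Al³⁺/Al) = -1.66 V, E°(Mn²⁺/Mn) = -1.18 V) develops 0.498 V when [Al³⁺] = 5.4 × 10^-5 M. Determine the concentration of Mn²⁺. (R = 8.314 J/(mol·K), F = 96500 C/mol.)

0.0061 M

From the Nernst equation, ln Q = nF(E° − E)/RT = 6×96500×(0.48 − 0.498)/(8.314×288) = -4.353, so Q = 0.0129.
With Q = [Al³⁺]^2/[Mn²⁺]^3 and the known concentrations, [Mn²⁺]^3 in the denominator gives [Mn²⁺] = 0.0061 M.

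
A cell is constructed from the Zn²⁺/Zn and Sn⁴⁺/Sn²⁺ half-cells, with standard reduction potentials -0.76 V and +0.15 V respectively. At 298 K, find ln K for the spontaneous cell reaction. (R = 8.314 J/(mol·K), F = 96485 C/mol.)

ln K = 70.9

E°_cell = +0.15 − (-0.76) = 0.91 V, with n = 2 electrons transferred.
At equilibrium E = 0, so the Nernst equation gives ln K = nFE°/RT = (2)(96485)(0.91)/((8.314)(298)) = 70.88.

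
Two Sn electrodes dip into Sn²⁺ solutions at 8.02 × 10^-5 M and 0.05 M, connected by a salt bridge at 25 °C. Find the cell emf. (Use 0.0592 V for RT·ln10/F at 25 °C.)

Both half-cells are Sn²⁺/Sn, so E°_cell = 0. The concentrated side is the cathode; the cell reaction moves Sn²⁺ from high to low concentration with n = 2.
Q = [Sn²⁺]_dilute/[Sn²⁺]_conc = 8.02 × 10^-5/0.05 = 0.00160.
E = 0 − (0.0592/2) log Q = −(0.0592/2)(-2.795) = 0.0827 V.

0.083 V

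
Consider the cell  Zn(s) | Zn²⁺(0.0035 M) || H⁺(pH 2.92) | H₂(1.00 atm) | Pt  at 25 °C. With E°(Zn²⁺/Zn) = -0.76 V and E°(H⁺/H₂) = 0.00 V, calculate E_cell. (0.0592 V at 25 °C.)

0.66 V

The hydrogen couple is the cathode, so E°_cell = 0.76 V; n = 2.
[H⁺] = 10^(−2.92) = 0.0012 M, and Q = [Zn²⁺]·P(H₂) / [H⁺]^2 = 2420.
E = E° − (0.0592/2) log Q = 0.76 − (0.0592/2)(3.384) = 0.660 V.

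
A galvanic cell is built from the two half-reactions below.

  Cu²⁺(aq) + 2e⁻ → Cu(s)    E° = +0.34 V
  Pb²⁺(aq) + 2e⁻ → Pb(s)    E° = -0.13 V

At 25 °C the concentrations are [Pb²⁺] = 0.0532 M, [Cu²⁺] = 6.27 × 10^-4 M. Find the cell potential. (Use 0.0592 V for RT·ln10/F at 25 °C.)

0.413 V

The Cu²⁺/Cu couple has the higher reduction potential and acts as the cathode, so E°_cell = +0.34 − (-0.13) = 0.47 V.
Balancing electrons gives n = 2; the reaction quotient is Q = [Pb²⁺]/[Cu²⁺] = 84.8.
At 25 °C, E = E° − (0.0592/n) log Q = 0.47 − (0.0592/2)(1.929) = 0.470 − 0.057 = 0.413 V.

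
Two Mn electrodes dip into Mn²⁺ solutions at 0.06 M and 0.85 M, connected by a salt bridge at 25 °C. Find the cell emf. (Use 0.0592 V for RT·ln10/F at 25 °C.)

0.034 V

Both half-cells are Mn²⁺/Mn, so E°_cell = 0. The concentrated side is the cathode; the cell reaction moves Mn²⁺ from high to low concentration with n = 2.
Q = [Mn²⁺]_dilute/[Mn²⁺]_conc = 0.06/0.85 = 0.0706.
E = 0 − (0.0592/2) log Q = −(0.0592/2)(-1.151) = 0.0341 V.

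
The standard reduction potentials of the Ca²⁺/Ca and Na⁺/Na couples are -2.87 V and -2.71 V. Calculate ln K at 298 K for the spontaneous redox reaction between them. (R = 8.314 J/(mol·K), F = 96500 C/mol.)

ln K = 12.5

E°_cell = -2.71 − (-2.87) = 0.16 V, with n = 2 electrons transferred.
At equilibrium E = 0, so the Nernst equation gives ln K = nFE°/RT = (2)(96500)(0.16)/((8.314)(298)) = 12.46.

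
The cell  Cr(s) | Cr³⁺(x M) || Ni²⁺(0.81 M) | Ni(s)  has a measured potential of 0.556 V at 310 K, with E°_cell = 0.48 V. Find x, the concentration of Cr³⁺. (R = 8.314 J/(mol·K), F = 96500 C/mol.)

1.4 × 10^-4 M

From the Nernst equation, ln Q = nF(E° − E)/RT = 6×96500×(0.48 − 0.556)/(8.314×310) = -17.073, so Q = 3.85 × 10^-8.
With Q = [Cr³⁺]^2/[Ni²⁺]^3 and the known concentrations, [Cr³⁺]^2 in the numerator gives [Cr³⁺] = 1.4 × 10^-4 M.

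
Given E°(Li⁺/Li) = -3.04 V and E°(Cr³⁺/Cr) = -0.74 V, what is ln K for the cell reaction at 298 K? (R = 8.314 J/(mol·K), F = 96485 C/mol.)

E°_cell = -0.74 − (-3.04) = 2.30 V, with n = 3 electrons transferred.
At equilibrium E = 0, so the Nernst equation gives ln K = nFE°/RT = (3)(96485)(2.30)/((8.314)(298)) = 268.71.

ln K = 268.7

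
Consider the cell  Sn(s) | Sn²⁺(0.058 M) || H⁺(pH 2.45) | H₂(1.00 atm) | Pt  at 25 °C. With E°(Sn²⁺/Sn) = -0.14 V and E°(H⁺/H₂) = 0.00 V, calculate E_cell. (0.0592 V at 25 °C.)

The hydrogen couple is the cathode, so E°_cell = 0.14 V; n = 2.
[H⁺] = 10^(−2.45) = 0.0035 M, and Q = [Sn²⁺]·P(H₂) / [H⁺]^2 = 4610.
E = E° − (0.0592/2) log Q = 0.14 − (0.0592/2)(3.663) = 0.032 V.

0.032 V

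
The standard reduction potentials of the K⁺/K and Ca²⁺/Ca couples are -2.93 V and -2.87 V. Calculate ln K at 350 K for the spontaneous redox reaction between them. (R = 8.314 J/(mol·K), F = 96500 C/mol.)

ln K = 4.0

E°_cell = -2.87 − (-2.93) = 0.06 V, with n = 2 electrons transferred.
At equilibrium E = 0, so the Nernst equation gives ln K = nFE°/RT = (2)(96500)(0.06)/((8.314)(350)) = 3.98.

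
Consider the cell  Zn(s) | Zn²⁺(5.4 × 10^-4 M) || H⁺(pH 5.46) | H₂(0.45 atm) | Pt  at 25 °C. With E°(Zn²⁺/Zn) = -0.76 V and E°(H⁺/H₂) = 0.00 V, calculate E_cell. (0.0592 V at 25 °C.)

0.54 V

The hydrogen couple is the cathode, so E°_cell = 0.76 V; n = 2.
[H⁺] = 10^(−5.46) = 3.5 × 10^-6 M, and Q = [Zn²⁺]·P(H₂) / [H⁺]^2 = 2.02 × 10^7.
E = E° − (0.0592/2) log Q = 0.76 − (0.0592/2)(7.306) = 0.544 V.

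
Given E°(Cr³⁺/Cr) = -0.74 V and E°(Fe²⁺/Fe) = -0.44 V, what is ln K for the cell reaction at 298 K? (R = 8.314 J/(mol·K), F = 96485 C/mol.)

E°_cell = -0.44 − (-0.74) = 0.30 V, with n = 6 electrons transferred.
At equilibrium E = 0, so the Nernst equation gives ln K = nFE°/RT = (6)(96485)(0.30)/((8.314)(298)) = 70.10.

ln K = 70.1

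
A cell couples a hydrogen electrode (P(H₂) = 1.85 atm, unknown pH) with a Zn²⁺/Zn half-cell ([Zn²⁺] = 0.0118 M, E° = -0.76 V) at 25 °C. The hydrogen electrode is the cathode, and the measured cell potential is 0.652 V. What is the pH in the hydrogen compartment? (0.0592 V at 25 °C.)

pH = 2.65

E°_cell = 0.76 V and n = 2.
log Q = n(E° − E)/0.0592 = 2×(0.76 − 0.652)/0.0592 = 3.649.
With Q = [Zn²⁺]·P(H₂) / [H⁺]^2, solving for [H⁺] gives log[H⁺] = -2.655, so pH = 2.65.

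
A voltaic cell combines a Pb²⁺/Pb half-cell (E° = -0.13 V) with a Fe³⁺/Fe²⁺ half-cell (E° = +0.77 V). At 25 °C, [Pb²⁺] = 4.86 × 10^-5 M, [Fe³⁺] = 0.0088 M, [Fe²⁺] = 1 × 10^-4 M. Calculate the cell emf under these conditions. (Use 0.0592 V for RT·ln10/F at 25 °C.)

The Fe³⁺/Fe²⁺ couple has the higher reduction potential and acts as the cathode, so E°_cell = +0.77 − (-0.13) = 0.90 V.
Balancing electrons gives n = 2; the reaction quotient is Q = [Pb²⁺]·[Fe²⁺]^2/[Fe³⁺]^2 = 6.28 × 10^-9.
At 25 °C, E = E° − (0.0592/n) log Q = 0.90 − (0.0592/2)(-8.202) = 0.900 + 0.243 = 1.143 V.

1.14 V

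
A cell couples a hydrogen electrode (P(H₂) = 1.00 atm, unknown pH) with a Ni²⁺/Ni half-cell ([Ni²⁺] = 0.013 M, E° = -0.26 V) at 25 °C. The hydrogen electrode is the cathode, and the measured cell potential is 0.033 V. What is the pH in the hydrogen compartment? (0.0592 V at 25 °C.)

E°_cell = 0.26 V and n = 2.
log Q = n(E° − E)/0.0592 = 2×(0.26 − 0.033)/0.0592 = 7.669.
With Q = [Ni²⁺]·P(H₂) / [H⁺]^2, solving for [H⁺] gives log[H⁺] = -4.777, so pH = 4.78.

pH = 4.78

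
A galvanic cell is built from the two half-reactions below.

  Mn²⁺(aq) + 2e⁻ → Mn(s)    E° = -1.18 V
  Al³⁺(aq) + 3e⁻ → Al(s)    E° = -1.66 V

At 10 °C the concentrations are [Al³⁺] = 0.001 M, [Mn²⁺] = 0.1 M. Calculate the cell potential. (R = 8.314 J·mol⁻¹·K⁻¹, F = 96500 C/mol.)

0.508 V

The Mn²⁺/Mn couple has the higher reduction potential and acts as the cathode, so E°_cell = -1.18 − (-1.66) = 0.48 V.
Balancing electrons gives n = 6; the reaction quotient is Q = [Al³⁺]^2/[Mn²⁺]^3 = 0.00100.
E = E° − (RT/nF) ln Q = 0.48 − (8.314×283)/(6×96500) × (-6.908) = 0.480 + 0.028 = 0.508 V.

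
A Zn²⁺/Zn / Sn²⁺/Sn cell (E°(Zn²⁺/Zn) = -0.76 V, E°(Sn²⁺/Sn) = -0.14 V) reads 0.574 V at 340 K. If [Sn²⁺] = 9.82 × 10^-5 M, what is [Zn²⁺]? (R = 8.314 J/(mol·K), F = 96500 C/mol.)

From the Nernst equation, ln Q = nF(E° − E)/RT = 2×96500×(0.62 − 0.574)/(8.314×340) = 3.141, so Q = 23.1.
With Q = [Zn²⁺]/[Sn²⁺] and the known concentrations, [Zn²⁺] in the numerator gives [Zn²⁺] = 0.0023 M.

0.0023 M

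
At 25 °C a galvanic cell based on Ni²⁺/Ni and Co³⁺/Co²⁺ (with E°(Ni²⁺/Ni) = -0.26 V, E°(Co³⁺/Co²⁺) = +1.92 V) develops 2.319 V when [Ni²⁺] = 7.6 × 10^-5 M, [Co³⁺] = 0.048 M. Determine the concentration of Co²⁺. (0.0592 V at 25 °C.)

0.025 M

From the Nernst equation, log Q = n(E° − E)/0.0592 = 2(2.18 − 2.319)/0.0592 = -4.696, so Q = 2.01 × 10^-5.
With Q = [Ni²⁺]·[Co²⁺]^2/[Co³⁺]^2 and the known concentrations, [Co²⁺]^2 in the numerator gives [Co²⁺] = 0.025 M.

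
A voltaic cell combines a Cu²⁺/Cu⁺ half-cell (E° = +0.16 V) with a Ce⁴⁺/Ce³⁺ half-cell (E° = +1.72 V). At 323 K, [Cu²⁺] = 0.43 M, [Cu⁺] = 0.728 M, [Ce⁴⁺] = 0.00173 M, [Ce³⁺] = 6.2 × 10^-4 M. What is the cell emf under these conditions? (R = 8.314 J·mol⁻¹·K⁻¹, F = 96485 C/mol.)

The Ce⁴⁺/Ce³⁺ couple has the higher reduction potential and acts as the cathode, so E°_cell = +1.72 − (+0.16) = 1.56 V.
Balancing electrons gives n = 1; the reaction quotient is Q = [Cu²⁺]·[Ce³⁺]/([Cu⁺]·[Ce⁴⁺]) = 0.212.
E = E° − (RT/nF) ln Q = 1.56 − (8.314×323)/(1×96485) × (-1.553) = 1.560 + 0.043 = 1.603 V.

1.60 V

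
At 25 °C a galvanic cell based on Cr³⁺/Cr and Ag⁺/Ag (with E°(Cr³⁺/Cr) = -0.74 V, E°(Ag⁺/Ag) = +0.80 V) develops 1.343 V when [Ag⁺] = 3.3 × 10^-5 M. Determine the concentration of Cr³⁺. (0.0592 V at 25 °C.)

From the Nernst equation, log Q = n(E° − E)/0.0592 = 3(1.54 − 1.343)/0.0592 = 9.983, so Q = 9.62 × 10^9.
With Q = [Cr³⁺]/[Ag⁺]^3 and the known concentrations, [Cr³⁺] in the numerator gives [Cr³⁺] = 3.5 × 10^-4 M.

3.5 × 10^-4 M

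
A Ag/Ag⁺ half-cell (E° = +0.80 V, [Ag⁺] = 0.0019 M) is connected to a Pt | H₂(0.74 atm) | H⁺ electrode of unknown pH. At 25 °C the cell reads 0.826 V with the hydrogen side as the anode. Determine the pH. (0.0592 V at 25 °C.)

E°_cell = 0.80 V and n = 2.
log Q = n(E° − E)/0.0592 = 2×(0.80 − 0.826)/0.0592 = -0.878.
With Q = [H⁺]^2 / ([Ag⁺]^2·P(H₂)), solving for [H⁺] gives log[H⁺] = -3.226, so pH = 3.23.

pH = 3.23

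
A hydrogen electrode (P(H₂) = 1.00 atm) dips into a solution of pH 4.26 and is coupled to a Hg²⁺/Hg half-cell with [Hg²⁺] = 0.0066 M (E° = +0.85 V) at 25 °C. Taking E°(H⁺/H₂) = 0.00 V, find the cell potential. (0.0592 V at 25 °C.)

1.04 V

The Hg²⁺/Hg couple is the cathode, so E°_cell = 0.85 V; n = 2.
[H⁺] = 10^(−4.26) = 5.5 × 10^-5 M, and Q = [H⁺]^2 / ([Hg²⁺]·P(H₂)) = 4.58 × 10^-7.
E = E° − (0.0592/2) log Q = 0.85 − (0.0592/2)(-6.340) = 1.038 V.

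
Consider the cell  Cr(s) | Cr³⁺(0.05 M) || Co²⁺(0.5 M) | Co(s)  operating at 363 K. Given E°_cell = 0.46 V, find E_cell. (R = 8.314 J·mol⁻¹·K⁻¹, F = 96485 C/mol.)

Balancing electrons gives n = 6; the reaction quotient is Q = [Cr³⁺]^2/[Co²⁺]^3 = 0.0200.
E = E° − (RT/nF) ln Q = 0.46 − (8.314×363)/(6×96485) × (-3.912) = 0.460 + 0.020 = 0.480 V.

0.480 V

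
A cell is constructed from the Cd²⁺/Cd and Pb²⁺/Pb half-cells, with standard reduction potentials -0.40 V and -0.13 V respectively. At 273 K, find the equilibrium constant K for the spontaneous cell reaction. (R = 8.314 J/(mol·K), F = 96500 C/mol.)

9.4 × 10^9

E°_cell = -0.13 − (-0.40) = 0.27 V, with n = 2 electrons transferred.
At equilibrium E = 0, so the Nernst equation gives ln K = nFE°/RT = (2)(96500)(0.27)/((8.314)(273)) = 22.96.
K = e^22.96 = 9.4 × 10^9.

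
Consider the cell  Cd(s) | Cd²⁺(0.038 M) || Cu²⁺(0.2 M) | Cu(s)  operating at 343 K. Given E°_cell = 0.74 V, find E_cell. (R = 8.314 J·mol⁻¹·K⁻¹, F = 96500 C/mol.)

0.765 V

Balancing electrons gives n = 2; the reaction quotient is Q = [Cd²⁺]/[Cu²⁺] = 0.190.
E = E° − (RT/nF) ln Q = 0.74 − (8.314×343)/(2×96500) × (-1.661) = 0.740 + 0.025 = 0.765 V.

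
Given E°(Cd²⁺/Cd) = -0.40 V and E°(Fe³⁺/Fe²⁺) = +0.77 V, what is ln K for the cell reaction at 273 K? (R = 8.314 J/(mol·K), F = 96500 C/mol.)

ln K = 99.5

E°_cell = +0.77 − (-0.40) = 1.17 V, with n = 2 electrons transferred.
At equilibrium E = 0, so the Nernst equation gives ln K = nFE°/RT = (2)(96500)(1.17)/((8.314)(273)) = 99.49.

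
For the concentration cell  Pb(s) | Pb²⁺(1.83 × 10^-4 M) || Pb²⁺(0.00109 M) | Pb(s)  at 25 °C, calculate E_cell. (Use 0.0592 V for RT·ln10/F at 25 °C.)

Both half-cells are Pb²⁺/Pb, so E°_cell = 0. The concentrated side is the cathode; the cell reaction moves Pb²⁺ from high to low concentration with n = 2.
Q = [Pb²⁺]_dilute/[Pb²⁺]_conc = 1.83 × 10^-4/0.00109 = 0.168.
E = 0 − (0.0592/2) log Q = −(0.0592/2)(-0.775) = 0.0229 V.

0.023 V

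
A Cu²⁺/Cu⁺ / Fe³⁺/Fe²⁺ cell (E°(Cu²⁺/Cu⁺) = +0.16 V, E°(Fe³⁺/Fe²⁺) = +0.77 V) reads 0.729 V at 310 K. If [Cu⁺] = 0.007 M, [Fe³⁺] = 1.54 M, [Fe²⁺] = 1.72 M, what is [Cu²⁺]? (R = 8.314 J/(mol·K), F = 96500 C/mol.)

From the Nernst equation, ln Q = nF(E° − E)/RT = 1×96500×(0.61 − 0.729)/(8.314×310) = -4.456, so Q = 0.0116.
With Q = [Cu²⁺]·[Fe²⁺]/([Cu⁺]·[Fe³⁺]) and the known concentrations, [Cu²⁺] in the numerator gives [Cu²⁺] = 7.3 × 10^-5 M.

7.3 × 10^-5 M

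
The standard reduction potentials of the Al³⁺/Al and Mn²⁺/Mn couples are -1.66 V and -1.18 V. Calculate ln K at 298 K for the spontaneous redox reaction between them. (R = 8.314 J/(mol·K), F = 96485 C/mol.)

ln K = 112.2

E°_cell = -1.18 − (-1.66) = 0.48 V, with n = 6 electrons transferred.
At equilibrium E = 0, so the Nernst equation gives ln K = nFE°/RT = (6)(96485)(0.48)/((8.314)(298)) = 112.16.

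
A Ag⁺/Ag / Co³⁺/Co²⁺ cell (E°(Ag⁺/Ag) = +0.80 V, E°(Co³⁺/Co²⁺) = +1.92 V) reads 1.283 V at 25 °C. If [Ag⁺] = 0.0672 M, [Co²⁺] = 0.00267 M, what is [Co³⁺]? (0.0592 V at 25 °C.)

0.1 M

From the Nernst equation, log Q = n(E° − E)/0.0592 = 1(1.12 − 1.283)/0.0592 = -2.753, so Q = 0.00176.
With Q = [Ag⁺]·[Co²⁺]/[Co³⁺] and the known concentrations, [Co³⁺] in the denominator gives [Co³⁺] = 0.1 M.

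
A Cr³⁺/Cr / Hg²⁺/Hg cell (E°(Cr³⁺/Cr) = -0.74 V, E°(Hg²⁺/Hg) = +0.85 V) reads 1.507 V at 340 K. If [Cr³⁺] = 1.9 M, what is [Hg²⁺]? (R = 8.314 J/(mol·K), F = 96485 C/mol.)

From the Nernst equation, ln Q = nF(E° − E)/RT = 6×96485×(1.59 − 1.507)/(8.314×340) = 16.998, so Q = 2.41 × 10^7.
With Q = [Cr³⁺]^2/[Hg²⁺]^3 and the known concentrations, [Hg²⁺]^3 in the denominator gives [Hg²⁺] = 0.0053 M.

0.0053 M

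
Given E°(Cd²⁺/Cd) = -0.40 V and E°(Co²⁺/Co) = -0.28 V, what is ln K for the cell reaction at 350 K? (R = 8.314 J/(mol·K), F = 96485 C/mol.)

E°_cell = -0.28 − (-0.40) = 0.12 V, with n = 2 electrons transferred.
At equilibrium E = 0, so the Nernst equation gives ln K = nFE°/RT = (2)(96485)(0.12)/((8.314)(350)) = 7.96.

ln K = 8.0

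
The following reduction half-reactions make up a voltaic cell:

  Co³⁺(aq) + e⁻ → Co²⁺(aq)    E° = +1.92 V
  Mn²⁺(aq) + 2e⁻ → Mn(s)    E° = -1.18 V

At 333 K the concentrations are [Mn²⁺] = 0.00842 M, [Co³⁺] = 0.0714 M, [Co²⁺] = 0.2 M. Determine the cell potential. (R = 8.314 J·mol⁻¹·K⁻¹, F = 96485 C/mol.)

The Co³⁺/Co²⁺ couple has the higher reduction potential and acts as the cathode, so E°_cell = +1.92 − (-1.18) = 3.10 V.
Balancing electrons gives n = 2; the reaction quotient is Q = [Mn²⁺]·[Co²⁺]^2/[Co³⁺]^2 = 0.0661.
E = E° − (RT/nF) ln Q = 3.10 − (8.314×333)/(2×96485) × (-2.717) = 3.100 + 0.039 = 3.139 V.

3.14 V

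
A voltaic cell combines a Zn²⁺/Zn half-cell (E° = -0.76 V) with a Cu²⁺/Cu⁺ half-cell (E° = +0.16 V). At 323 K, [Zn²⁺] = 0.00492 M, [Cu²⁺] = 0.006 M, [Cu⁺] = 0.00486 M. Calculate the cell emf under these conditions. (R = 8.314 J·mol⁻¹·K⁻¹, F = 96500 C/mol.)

The Cu²⁺/Cu⁺ couple has the higher reduction potential and acts as the cathode, so E°_cell = +0.16 − (-0.76) = 0.92 V.
Balancing electrons gives n = 2; the reaction quotient is Q = [Zn²⁺]·[Cu⁺]^2/[Cu²⁺]^2 = 0.00323.
E = E° − (RT/nF) ln Q = 0.92 − (8.314×323)/(2×96500) × (-5.736) = 0.920 + 0.080 = 1.000 V.

1.000 V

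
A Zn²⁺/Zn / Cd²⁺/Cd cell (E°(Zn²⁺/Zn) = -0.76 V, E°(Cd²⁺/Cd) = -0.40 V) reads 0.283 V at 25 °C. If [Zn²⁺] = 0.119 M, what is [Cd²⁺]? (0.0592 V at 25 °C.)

3 × 10^-4 M

From the Nernst equation, log Q = n(E° − E)/0.0592 = 2(0.36 − 0.283)/0.0592 = 2.601, so Q = 399.
With Q = [Zn²⁺]/[Cd²⁺] and the known concentrations, [Cd²⁺] in the denominator gives [Cd²⁺] = 3 × 10^-4 M.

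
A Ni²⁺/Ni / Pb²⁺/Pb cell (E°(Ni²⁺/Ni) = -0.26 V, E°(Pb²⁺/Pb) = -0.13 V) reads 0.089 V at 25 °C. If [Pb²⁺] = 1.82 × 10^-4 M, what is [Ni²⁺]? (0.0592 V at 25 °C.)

From the Nernst equation, log Q = n(E° − E)/0.0592 = 2(0.13 − 0.089)/0.0592 = 1.385, so Q = 24.3.
With Q = [Ni²⁺]/[Pb²⁺] and the known concentrations, [Ni²⁺] in the numerator gives [Ni²⁺] = 0.0044 M.

0.0044 M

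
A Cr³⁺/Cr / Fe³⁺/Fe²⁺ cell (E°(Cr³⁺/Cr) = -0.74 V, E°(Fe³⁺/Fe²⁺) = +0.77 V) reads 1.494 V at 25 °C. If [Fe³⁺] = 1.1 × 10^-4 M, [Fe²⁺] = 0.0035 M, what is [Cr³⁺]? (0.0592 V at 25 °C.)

2 × 10^-4 M

From the Nernst equation, log Q = n(E° − E)/0.0592 = 3(1.51 − 1.494)/0.0592 = 0.811, so Q = 6.47.
With Q = [Cr³⁺]·[Fe²⁺]^3/[Fe³⁺]^3 and the known concentrations, [Cr³⁺] in the numerator gives [Cr³⁺] = 2 × 10^-4 M.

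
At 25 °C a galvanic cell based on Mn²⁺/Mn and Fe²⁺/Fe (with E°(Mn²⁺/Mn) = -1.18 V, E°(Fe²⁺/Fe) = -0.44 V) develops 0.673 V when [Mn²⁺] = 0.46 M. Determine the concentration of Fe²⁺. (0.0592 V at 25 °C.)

0.0025 M

From the Nernst equation, log Q = n(E° − E)/0.0592 = 2(0.74 − 0.673)/0.0592 = 2.264, so Q = 183.
With Q = [Mn²⁺]/[Fe²⁺] and the known concentrations, [Fe²⁺] in the denominator gives [Fe²⁺] = 0.0025 M.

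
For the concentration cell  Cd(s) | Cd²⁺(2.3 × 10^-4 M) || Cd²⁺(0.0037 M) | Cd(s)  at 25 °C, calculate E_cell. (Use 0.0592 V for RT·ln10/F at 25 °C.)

Both half-cells are Cd²⁺/Cd, so E°_cell = 0. The concentrated side is the cathode; the cell reaction moves Cd²⁺ from high to low concentration with n = 2.
Q = [Cd²⁺]_dilute/[Cd²⁺]_conc = 2.3 × 10^-4/0.0037 = 0.0622.
E = 0 − (0.0592/2) log Q = −(0.0592/2)(-1.206) = 0.0357 V.

0.036 V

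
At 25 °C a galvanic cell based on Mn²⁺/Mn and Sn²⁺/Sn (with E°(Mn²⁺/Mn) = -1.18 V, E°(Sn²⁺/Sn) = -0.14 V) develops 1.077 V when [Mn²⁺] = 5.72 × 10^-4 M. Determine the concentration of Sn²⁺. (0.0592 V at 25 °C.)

From the Nernst equation, log Q = n(E° − E)/0.0592 = 2(1.04 − 1.077)/0.0592 = -1.250, so Q = 0.0562.
With Q = [Mn²⁺]/[Sn²⁺] and the known concentrations, [Sn²⁺] in the denominator gives [Sn²⁺] = 0.01 M.

0.01 M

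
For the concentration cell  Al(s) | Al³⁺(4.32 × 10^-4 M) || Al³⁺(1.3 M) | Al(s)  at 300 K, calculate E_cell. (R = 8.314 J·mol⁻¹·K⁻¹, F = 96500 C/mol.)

0.069 V

Both half-cells are Al³⁺/Al, so E°_cell = 0. The concentrated side is the cathode; the cell reaction moves Al³⁺ from high to low concentration with n = 3.
Q = [Al³⁺]_dilute/[Al³⁺]_conc = 4.32 × 10^-4/1.3 = 3.32 × 10^-4.
E = 0 − (RT/nF) ln Q = −((8.314×300)/(3×96500))(-8.009) = 0.0690 V.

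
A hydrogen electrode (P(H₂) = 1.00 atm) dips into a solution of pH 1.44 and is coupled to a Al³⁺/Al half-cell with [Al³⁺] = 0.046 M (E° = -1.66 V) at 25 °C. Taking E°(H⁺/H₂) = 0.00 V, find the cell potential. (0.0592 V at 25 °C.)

1.60 V

The hydrogen couple is the cathode, so E°_cell = 1.66 V; n = 6.
[H⁺] = 10^(−1.44) = 0.036 M, and Q = [Al³⁺]^2·P(H₂)^3 / [H⁺]^6 = 9.24 × 10^5.
E = E° − (0.0592/6) log Q = 1.66 − (0.0592/6)(5.966) = 1.601 V.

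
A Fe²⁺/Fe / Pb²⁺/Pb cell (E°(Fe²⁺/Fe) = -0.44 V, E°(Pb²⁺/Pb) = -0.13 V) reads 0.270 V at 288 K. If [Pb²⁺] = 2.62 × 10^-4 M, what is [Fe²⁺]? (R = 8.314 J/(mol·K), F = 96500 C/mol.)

From the Nernst equation, ln Q = nF(E° − E)/RT = 2×96500×(0.31 − 0.270)/(8.314×288) = 3.224, so Q = 25.1.
With Q = [Fe²⁺]/[Pb²⁺] and the known concentrations, [Fe²⁺] in the numerator gives [Fe²⁺] = 0.0066 M.

0.0066 M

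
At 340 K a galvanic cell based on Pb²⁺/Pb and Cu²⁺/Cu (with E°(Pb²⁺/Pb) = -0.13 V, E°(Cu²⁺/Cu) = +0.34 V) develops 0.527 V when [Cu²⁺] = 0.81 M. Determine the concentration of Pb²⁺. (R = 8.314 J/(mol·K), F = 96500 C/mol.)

From the Nernst equation, ln Q = nF(E° − E)/RT = 2×96500×(0.47 − 0.527)/(8.314×340) = -3.892, so Q = 0.0204.
With Q = [Pb²⁺]/[Cu²⁺] and the known concentrations, [Pb²⁺] in the numerator gives [Pb²⁺] = 0.017 M.

0.017 M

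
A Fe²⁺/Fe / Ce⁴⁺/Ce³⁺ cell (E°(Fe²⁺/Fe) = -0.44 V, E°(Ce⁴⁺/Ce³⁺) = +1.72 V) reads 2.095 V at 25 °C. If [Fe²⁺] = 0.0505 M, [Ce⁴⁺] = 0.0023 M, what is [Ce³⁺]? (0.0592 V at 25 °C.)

0.13 M

From the Nernst equation, log Q = n(E° − E)/0.0592 = 2(2.16 − 2.095)/0.0592 = 2.196, so Q = 157.
With Q = [Fe²⁺]·[Ce³⁺]^2/[Ce⁴⁺]^2 and the known concentrations, [Ce³⁺]^2 in the numerator gives [Ce³⁺] = 0.13 M.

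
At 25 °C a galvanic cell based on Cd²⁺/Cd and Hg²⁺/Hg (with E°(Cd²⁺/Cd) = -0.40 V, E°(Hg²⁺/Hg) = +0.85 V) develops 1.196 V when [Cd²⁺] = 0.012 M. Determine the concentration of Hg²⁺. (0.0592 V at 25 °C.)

From the Nernst equation, log Q = n(E° − E)/0.0592 = 2(1.25 − 1.196)/0.0592 = 1.824, so Q = 66.7.
With Q = [Cd²⁺]/[Hg²⁺] and the known concentrations, [Hg²⁺] in the denominator gives [Hg²⁺] = 1.8 × 10^-4 M.

1.8 × 10^-4 M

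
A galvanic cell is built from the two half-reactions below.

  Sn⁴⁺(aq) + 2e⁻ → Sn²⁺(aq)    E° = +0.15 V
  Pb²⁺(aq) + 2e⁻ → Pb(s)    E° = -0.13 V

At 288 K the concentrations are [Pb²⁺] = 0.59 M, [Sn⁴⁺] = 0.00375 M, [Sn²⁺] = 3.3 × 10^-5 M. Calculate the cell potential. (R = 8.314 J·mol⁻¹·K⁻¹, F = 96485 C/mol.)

The Sn⁴⁺/Sn²⁺ couple has the higher reduction potential and acts as the cathode, so E°_cell = +0.15 − (-0.13) = 0.28 V.
Balancing electrons gives n = 2; the reaction quotient is Q = [Pb²⁺]·[Sn²⁺]/[Sn⁴⁺] = 0.00519.
E = E° − (RT/nF) ln Q = 0.28 − (8.314×288)/(2×96485) × (-5.261) = 0.280 + 0.065 = 0.345 V.

0.345 V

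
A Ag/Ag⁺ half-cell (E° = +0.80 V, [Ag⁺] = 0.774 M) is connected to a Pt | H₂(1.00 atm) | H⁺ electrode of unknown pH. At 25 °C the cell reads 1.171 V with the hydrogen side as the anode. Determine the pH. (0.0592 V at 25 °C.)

E°_cell = 0.80 V and n = 2.
log Q = n(E° − E)/0.0592 = 2×(0.80 − 1.171)/0.0592 = -12.534.
With Q = [H⁺]^2 / ([Ag⁺]^2·P(H₂)), solving for [H⁺] gives log[H⁺] = -6.378, so pH = 6.38.

pH = 6.38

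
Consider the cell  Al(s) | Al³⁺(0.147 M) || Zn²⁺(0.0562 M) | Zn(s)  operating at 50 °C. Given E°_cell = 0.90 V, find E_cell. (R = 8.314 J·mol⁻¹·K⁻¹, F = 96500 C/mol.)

0.878 V

Balancing electrons gives n = 6; the reaction quotient is Q = [Al³⁺]^2/[Zn²⁺]^3 = 122.
E = E° − (RT/nF) ln Q = 0.90 − (8.314×323)/(6×96500) × (4.802) = 0.900 − 0.022 = 0.878 V.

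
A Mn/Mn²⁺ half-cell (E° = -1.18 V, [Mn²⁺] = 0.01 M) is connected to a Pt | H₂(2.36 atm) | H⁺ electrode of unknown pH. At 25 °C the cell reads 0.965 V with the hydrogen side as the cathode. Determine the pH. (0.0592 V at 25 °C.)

pH = 4.45

E°_cell = 1.18 V and n = 2.
log Q = n(E° − E)/0.0592 = 2×(1.18 − 0.965)/0.0592 = 7.264.
With Q = [Mn²⁺]·P(H₂) / [H⁺]^2, solving for [H⁺] gives log[H⁺] = -4.445, so pH = 4.45.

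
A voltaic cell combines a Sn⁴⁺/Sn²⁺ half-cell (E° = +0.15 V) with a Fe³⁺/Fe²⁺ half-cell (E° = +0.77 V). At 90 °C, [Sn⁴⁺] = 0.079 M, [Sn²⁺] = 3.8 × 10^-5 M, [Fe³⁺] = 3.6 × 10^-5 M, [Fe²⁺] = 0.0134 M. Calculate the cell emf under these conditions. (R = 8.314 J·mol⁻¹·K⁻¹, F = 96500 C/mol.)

The Fe³⁺/Fe²⁺ couple has the higher reduction potential and acts as the cathode, so E°_cell = +0.77 − (+0.15) = 0.62 V.
Balancing electrons gives n = 2; the reaction quotient is Q = [Sn⁴⁺]·[Fe²⁺]^2/([Sn²⁺]·[Fe³⁺]^2) = 2.88 × 10^8.
E = E° − (RT/nF) ln Q = 0.62 − (8.314×363)/(2×96500) × (19.479) = 0.620 − 0.305 = 0.315 V.

0.315 V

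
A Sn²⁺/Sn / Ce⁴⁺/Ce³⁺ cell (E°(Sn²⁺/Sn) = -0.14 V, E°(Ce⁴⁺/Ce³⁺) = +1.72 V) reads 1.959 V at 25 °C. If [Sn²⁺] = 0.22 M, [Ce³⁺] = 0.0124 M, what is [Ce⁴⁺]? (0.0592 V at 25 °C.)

From the Nernst equation, log Q = n(E° − E)/0.0592 = 2(1.86 − 1.959)/0.0592 = -3.345, so Q = 4.52 × 10^-4.
With Q = [Sn²⁺]·[Ce³⁺]^2/[Ce⁴⁺]^2 and the known concentrations, [Ce⁴⁺]^2 in the denominator gives [Ce⁴⁺] = 0.27 M.

0.27 M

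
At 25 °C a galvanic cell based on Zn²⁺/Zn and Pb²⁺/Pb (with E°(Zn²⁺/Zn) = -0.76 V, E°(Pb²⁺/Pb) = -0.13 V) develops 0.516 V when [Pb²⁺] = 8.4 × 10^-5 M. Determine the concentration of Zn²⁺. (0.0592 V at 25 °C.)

From the Nernst equation, log Q = n(E° − E)/0.0592 = 2(0.63 − 0.516)/0.0592 = 3.851, so Q = 7100.
With Q = [Zn²⁺]/[Pb²⁺] and the known concentrations, [Zn²⁺] in the numerator gives [Zn²⁺] = 0.6 M.

0.6 M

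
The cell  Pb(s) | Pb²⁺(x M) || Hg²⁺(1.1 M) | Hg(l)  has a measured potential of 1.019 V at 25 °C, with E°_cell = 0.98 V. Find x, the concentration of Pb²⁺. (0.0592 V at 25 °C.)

0.053 M

From the Nernst equation, log Q = n(E° − E)/0.0592 = 2(0.98 − 1.019)/0.0592 = -1.318, so Q = 0.0481.
With Q = [Pb²⁺]/[Hg²⁺] and the known concentrations, [Pb²⁺] in the numerator gives [Pb²⁺] = 0.053 M.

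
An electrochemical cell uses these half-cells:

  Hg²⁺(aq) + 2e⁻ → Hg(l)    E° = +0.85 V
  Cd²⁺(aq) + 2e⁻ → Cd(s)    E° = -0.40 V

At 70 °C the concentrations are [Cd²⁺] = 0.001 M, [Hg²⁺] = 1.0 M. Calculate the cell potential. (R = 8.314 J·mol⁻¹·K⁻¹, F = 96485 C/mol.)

1.35 V

The Hg²⁺/Hg couple has the higher reduction potential and acts as the cathode, so E°_cell = +0.85 − (-0.40) = 1.25 V.
Balancing electrons gives n = 2; the reaction quotient is Q = [Cd²⁺]/[Hg²⁺] = 0.00100.
E = E° − (RT/nF) ln Q = 1.25 − (8.314×343)/(2×96485) × (-6.908) = 1.250 + 0.102 = 1.352 V.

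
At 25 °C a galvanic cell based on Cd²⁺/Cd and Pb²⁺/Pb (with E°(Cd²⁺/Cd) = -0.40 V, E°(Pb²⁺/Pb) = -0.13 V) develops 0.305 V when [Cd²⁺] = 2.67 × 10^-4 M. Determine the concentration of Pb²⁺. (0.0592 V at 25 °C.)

0.0041 M

From the Nernst equation, log Q = n(E° − E)/0.0592 = 2(0.27 − 0.305)/0.0592 = -1.182, so Q = 0.0657.
With Q = [Cd²⁺]/[Pb²⁺] and the known concentrations, [Pb²⁺] in the denominator gives [Pb²⁺] = 0.0041 M.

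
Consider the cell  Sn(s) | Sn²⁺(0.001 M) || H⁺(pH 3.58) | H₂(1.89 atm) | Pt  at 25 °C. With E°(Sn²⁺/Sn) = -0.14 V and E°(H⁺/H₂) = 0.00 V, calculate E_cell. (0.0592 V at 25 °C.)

0.009 V

The hydrogen couple is the cathode, so E°_cell = 0.14 V; n = 2.
[H⁺] = 10^(−3.58) = 2.6 × 10^-4 M, and Q = [Sn²⁺]·P(H₂) / [H⁺]^2 = 2.73 × 10^4.
E = E° − (0.0592/2) log Q = 0.14 − (0.0592/2)(4.436) = 0.009 V.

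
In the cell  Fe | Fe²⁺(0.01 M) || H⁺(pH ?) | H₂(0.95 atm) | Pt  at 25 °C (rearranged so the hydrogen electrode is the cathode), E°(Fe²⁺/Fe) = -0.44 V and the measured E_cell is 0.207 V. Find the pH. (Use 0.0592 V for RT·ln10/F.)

E°_cell = 0.44 V and n = 2.
log Q = n(E° − E)/0.0592 = 2×(0.44 − 0.207)/0.0592 = 7.872.
With Q = [Fe²⁺]·P(H₂) / [H⁺]^2, solving for [H⁺] gives log[H⁺] = -4.947, so pH = 4.95.

pH = 4.95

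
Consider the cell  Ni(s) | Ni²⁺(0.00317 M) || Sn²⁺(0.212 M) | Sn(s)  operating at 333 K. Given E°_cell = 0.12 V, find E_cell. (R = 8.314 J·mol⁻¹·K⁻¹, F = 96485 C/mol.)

0.180 V

Balancing electrons gives n = 2; the reaction quotient is Q = [Ni²⁺]/[Sn²⁺] = 0.0150.
E = E° − (RT/nF) ln Q = 0.12 − (8.314×333)/(2×96485) × (-4.203) = 0.120 + 0.060 = 0.180 V.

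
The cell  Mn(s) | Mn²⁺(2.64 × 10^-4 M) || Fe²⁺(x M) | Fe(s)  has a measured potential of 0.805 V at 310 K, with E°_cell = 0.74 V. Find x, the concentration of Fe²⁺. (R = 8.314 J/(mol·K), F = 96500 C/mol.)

0.034 M

From the Nernst equation, ln Q = nF(E° − E)/RT = 2×96500×(0.74 − 0.805)/(8.314×310) = -4.867, so Q = 0.00769.
With Q = [Mn²⁺]/[Fe²⁺] and the known concentrations, [Fe²⁺] in the denominator gives [Fe²⁺] = 0.034 M.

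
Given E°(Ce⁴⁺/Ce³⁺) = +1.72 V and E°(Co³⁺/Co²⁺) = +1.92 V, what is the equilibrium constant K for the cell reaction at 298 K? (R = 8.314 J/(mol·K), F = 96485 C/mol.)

2400

E°_cell = +1.92 − (+1.72) = 0.20 V, with n = 1 electron transferred.
At equilibrium E = 0, so the Nernst equation gives ln K = nFE°/RT = (1)(96485)(0.20)/((8.314)(298)) = 7.79.
K = e^7.79 = 2400.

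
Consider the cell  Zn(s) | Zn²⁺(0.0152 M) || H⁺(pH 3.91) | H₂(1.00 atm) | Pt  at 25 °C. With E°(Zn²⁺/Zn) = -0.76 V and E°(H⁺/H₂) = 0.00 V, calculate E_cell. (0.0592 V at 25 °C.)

0.58 V

The hydrogen couple is the cathode, so E°_cell = 0.76 V; n = 2.
[H⁺] = 10^(−3.91) = 1.2 × 10^-4 M, and Q = [Zn²⁺]·P(H₂) / [H⁺]^2 = 1 × 10^6.
E = E° − (0.0592/2) log Q = 0.76 − (0.0592/2)(6.002) = 0.582 V.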